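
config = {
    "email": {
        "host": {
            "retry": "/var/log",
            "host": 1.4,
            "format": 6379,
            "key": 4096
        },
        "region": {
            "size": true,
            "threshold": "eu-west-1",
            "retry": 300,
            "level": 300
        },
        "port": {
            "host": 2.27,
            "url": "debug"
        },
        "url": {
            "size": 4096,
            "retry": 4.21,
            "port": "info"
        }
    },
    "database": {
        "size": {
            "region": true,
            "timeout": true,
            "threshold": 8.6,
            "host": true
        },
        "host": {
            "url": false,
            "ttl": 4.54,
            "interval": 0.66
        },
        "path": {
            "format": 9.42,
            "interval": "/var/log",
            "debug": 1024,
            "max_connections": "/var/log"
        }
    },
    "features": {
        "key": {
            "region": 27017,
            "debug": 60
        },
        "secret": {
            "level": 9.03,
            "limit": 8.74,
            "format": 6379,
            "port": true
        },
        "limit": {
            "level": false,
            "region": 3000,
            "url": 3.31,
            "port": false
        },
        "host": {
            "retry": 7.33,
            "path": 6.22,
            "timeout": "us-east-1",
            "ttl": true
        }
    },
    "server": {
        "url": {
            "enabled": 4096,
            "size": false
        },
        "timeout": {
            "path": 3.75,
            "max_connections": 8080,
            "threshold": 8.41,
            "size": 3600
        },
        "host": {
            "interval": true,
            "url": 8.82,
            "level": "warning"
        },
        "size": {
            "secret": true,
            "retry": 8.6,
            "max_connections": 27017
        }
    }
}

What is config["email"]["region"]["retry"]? 300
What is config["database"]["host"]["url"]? False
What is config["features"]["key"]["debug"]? 60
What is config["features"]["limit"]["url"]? 3.31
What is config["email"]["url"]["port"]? "info"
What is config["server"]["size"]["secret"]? True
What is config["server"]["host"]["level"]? "warning"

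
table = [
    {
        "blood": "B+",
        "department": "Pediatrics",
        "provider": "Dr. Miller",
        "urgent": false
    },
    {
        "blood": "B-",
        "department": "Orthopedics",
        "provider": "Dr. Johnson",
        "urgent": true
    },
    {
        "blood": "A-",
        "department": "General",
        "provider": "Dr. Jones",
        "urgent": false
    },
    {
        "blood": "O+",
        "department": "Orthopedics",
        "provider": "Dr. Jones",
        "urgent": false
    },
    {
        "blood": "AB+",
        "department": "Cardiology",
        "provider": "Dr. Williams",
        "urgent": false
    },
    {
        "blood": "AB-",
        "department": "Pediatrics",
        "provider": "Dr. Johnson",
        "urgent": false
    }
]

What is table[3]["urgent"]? False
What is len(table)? 6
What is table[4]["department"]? "Cardiology"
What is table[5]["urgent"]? False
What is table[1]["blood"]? "B-"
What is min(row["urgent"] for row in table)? False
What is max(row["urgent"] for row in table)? True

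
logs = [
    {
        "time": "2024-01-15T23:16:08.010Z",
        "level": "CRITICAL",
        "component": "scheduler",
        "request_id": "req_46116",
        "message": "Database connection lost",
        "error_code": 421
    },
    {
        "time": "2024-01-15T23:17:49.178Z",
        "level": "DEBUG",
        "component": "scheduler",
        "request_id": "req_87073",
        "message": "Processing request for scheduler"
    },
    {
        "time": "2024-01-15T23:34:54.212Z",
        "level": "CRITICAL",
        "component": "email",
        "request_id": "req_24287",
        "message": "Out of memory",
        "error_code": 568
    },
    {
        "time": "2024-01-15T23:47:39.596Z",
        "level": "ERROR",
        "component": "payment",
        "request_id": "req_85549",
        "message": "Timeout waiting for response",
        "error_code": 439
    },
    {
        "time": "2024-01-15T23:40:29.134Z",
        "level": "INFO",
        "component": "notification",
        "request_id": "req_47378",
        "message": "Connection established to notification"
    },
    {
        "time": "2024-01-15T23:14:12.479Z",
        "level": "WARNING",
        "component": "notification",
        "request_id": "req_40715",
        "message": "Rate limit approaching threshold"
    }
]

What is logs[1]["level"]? "DEBUG"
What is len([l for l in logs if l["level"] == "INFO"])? 1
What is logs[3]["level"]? "ERROR"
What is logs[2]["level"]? "CRITICAL"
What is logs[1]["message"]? "Processing request for scheduler"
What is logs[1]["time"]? "2024-01-15T23:17:49.178Z"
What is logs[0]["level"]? "CRITICAL"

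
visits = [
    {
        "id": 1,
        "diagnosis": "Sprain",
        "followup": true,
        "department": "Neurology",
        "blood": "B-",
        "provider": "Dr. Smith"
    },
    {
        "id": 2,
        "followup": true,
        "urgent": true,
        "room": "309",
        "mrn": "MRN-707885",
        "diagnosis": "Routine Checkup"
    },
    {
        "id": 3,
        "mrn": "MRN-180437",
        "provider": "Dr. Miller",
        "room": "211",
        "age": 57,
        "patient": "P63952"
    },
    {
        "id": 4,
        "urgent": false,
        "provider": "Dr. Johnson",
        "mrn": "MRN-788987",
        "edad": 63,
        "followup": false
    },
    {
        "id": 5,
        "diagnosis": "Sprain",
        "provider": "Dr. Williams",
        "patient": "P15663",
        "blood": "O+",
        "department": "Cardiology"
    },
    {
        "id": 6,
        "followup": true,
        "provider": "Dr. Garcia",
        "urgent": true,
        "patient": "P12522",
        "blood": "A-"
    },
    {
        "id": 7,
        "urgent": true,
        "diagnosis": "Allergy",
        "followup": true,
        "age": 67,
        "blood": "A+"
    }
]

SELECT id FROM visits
[1, 2, 3, 4, 5, 6, 7]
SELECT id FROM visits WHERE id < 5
[1, 2, 3, 4]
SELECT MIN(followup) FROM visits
False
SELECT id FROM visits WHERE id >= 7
[7]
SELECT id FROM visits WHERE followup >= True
[1, 2, 6, 7]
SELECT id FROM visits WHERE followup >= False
[1, 2, 4, 6, 7]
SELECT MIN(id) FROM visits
1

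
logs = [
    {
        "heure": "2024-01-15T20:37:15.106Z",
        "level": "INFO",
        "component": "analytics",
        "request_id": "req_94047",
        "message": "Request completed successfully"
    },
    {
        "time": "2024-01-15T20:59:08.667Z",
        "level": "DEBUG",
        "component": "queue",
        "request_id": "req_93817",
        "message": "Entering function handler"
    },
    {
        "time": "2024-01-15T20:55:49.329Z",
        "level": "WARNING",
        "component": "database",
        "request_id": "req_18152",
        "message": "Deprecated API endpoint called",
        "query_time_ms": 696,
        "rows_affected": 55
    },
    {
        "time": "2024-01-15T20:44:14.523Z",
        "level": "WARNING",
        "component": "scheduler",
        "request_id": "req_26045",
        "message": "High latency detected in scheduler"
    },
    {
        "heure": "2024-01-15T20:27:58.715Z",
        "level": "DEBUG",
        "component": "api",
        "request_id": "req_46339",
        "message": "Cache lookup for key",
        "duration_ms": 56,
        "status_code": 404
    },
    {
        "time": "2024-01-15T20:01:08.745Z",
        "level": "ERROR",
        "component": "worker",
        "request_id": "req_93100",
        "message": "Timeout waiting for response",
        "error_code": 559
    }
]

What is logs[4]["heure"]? "2024-01-15T20:27:58.715Z"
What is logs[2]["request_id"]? "req_18152"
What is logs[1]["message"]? "Entering function handler"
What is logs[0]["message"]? "Request completed successfully"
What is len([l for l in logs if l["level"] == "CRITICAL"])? 0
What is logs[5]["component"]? "worker"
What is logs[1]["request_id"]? "req_93817"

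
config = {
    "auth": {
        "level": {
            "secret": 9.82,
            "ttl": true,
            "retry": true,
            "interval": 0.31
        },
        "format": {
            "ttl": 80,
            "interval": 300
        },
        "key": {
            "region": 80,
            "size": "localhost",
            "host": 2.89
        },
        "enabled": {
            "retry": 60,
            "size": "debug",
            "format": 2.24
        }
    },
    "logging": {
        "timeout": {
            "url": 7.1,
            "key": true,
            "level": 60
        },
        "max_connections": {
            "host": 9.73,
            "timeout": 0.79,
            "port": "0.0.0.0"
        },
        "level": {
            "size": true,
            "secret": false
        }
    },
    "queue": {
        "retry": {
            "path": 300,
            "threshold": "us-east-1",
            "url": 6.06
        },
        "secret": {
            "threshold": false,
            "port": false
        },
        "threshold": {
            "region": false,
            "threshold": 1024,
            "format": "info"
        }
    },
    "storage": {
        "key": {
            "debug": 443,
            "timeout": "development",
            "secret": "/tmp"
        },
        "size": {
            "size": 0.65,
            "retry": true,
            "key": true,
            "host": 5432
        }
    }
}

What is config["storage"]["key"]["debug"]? 443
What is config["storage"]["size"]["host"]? 5432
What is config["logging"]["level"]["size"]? True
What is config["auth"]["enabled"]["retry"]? 60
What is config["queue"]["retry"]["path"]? 300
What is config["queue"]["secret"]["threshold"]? False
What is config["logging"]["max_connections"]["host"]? 9.73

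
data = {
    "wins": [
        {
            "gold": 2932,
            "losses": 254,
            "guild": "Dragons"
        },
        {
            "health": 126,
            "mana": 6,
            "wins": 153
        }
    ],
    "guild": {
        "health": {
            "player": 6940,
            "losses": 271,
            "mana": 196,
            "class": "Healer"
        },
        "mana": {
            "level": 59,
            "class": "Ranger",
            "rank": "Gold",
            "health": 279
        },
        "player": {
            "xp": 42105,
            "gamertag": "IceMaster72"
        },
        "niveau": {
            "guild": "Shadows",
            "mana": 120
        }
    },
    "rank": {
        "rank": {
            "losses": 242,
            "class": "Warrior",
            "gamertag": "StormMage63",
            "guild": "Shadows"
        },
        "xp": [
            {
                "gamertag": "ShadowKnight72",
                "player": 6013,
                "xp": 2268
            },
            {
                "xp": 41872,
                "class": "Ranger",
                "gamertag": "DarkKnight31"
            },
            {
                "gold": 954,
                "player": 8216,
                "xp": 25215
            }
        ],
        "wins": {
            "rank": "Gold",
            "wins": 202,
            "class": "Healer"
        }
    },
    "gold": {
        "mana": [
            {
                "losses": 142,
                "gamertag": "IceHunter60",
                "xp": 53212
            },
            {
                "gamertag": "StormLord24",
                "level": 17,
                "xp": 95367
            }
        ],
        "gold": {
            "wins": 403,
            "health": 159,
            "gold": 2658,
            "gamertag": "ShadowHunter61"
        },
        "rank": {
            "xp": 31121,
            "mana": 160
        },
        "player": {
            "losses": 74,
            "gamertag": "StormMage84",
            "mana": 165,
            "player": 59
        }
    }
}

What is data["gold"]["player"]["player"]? 59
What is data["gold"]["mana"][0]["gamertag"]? "IceHunter60"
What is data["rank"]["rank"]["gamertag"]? "StormMage63"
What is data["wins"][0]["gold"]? 2932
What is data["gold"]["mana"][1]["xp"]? 95367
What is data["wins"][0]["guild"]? "Dragons"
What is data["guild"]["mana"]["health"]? 279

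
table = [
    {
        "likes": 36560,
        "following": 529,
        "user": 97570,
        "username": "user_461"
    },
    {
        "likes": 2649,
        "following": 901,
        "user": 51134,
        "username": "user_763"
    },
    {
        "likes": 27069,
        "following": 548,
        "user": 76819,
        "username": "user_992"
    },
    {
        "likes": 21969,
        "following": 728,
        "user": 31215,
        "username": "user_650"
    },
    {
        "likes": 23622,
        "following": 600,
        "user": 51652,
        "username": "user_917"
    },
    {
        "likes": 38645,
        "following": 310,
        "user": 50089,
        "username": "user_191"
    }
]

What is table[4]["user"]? 51652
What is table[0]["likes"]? 36560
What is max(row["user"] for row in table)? 97570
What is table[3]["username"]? "user_650"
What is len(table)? 6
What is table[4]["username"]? "user_917"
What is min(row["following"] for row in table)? 310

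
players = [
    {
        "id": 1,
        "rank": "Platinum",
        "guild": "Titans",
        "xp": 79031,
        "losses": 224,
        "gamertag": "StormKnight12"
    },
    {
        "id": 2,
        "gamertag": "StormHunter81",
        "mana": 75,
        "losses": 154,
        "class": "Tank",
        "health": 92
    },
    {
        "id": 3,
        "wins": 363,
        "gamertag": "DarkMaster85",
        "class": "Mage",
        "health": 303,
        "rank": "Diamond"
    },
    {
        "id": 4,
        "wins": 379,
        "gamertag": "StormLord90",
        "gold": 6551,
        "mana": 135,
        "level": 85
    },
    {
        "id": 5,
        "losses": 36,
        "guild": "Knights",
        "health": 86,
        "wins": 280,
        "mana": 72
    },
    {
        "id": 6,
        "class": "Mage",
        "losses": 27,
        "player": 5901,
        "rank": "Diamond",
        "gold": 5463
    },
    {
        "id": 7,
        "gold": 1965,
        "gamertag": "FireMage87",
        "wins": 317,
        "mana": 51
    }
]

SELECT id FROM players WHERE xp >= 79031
[1]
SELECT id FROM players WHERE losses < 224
[2, 5, 6]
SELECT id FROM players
[1, 2, 3, 4, 5, 6, 7]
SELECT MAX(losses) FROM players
224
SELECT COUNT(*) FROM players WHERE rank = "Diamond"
2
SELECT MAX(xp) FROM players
79031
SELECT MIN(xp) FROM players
79031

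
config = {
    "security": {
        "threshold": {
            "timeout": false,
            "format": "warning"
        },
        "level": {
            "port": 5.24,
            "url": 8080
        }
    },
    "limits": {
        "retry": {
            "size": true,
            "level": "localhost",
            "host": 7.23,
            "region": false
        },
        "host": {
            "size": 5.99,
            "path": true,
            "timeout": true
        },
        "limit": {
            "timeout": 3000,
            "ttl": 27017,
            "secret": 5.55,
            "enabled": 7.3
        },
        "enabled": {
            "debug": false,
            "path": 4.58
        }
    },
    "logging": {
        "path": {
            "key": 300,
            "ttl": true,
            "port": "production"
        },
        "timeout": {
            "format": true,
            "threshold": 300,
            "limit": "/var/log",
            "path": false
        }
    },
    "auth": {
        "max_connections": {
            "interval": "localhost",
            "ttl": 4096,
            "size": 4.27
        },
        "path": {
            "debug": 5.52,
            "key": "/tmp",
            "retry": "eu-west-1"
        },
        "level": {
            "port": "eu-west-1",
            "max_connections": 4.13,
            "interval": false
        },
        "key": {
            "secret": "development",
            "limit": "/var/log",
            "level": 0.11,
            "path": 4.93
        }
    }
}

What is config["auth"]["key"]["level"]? 0.11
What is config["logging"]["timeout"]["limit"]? "/var/log"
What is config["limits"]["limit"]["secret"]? 5.55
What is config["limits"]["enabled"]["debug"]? False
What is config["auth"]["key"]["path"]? 4.93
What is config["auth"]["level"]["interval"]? False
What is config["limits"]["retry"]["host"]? 7.23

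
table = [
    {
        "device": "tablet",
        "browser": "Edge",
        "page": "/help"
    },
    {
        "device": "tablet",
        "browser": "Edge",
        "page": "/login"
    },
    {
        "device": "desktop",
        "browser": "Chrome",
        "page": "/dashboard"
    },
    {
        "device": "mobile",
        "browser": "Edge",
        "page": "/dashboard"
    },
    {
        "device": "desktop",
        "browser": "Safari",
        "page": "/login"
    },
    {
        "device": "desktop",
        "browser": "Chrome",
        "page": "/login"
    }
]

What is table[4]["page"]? "/login"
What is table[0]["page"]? "/help"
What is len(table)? 6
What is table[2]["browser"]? "Chrome"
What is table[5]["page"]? "/login"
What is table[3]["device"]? "mobile"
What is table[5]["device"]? "desktop"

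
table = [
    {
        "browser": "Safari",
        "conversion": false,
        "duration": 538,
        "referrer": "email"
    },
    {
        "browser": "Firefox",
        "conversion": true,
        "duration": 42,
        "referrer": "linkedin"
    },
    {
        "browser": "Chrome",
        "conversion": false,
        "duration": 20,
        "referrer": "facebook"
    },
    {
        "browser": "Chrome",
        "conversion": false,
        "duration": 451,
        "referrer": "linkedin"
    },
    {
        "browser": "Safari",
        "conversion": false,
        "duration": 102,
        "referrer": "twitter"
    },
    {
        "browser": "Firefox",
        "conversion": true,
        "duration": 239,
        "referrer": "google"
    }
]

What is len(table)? 6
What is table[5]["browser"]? "Firefox"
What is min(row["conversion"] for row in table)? False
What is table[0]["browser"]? "Safari"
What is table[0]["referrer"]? "email"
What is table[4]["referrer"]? "twitter"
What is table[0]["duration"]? 538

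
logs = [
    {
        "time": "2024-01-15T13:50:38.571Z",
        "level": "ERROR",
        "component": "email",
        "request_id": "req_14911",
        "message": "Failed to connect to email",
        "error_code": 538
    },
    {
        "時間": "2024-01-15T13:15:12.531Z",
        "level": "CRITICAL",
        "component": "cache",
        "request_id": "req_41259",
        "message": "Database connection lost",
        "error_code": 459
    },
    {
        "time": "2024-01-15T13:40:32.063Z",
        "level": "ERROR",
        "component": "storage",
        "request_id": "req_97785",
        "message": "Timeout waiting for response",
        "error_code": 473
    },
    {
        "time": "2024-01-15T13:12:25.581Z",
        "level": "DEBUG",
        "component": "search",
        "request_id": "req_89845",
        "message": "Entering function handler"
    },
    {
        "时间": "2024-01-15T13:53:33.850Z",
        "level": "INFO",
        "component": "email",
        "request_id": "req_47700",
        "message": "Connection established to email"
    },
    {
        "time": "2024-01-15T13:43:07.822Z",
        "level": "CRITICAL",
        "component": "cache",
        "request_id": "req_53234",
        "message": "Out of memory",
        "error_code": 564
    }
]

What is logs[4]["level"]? "INFO"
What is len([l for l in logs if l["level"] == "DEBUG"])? 1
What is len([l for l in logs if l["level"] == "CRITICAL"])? 2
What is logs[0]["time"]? "2024-01-15T13:50:38.571Z"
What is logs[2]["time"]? "2024-01-15T13:40:32.063Z"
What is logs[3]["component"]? "search"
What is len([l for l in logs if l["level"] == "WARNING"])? 0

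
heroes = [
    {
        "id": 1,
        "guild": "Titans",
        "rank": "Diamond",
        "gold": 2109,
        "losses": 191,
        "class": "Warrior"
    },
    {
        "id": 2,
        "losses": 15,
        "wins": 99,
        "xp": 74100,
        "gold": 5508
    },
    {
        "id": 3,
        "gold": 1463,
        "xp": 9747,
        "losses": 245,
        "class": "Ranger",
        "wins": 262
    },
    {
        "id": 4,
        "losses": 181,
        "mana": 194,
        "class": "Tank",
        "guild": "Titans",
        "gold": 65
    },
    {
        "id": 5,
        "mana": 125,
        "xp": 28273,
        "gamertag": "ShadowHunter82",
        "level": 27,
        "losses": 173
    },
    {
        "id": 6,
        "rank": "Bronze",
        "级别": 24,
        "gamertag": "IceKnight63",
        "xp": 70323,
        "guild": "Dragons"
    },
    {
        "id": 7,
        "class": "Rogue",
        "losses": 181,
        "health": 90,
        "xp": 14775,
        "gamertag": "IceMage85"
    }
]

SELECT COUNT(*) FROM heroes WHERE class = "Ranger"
1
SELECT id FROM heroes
[1, 2, 3, 4, 5, 6, 7]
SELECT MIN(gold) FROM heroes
65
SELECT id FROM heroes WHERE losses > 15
[1, 3, 4, 5, 7]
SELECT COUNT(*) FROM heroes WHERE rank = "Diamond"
1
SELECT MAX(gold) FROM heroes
5508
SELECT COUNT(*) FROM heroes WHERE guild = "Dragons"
1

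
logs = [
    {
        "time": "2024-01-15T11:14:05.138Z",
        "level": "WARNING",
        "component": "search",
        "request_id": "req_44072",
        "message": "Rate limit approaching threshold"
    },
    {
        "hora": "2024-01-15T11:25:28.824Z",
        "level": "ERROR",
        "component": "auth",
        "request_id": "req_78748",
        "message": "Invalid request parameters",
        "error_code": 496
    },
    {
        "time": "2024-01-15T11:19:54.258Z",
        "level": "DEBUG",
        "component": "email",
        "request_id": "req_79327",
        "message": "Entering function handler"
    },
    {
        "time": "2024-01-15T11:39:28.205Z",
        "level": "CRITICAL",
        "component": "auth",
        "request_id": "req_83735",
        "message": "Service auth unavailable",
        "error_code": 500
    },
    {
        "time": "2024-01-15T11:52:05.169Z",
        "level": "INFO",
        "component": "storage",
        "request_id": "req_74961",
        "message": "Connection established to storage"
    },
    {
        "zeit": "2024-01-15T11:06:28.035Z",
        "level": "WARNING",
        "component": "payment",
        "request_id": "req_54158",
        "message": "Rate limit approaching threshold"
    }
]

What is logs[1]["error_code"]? 496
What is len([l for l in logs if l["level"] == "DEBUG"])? 1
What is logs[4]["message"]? "Connection established to storage"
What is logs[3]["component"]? "auth"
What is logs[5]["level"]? "WARNING"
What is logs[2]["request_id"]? "req_79327"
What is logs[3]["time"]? "2024-01-15T11:39:28.205Z"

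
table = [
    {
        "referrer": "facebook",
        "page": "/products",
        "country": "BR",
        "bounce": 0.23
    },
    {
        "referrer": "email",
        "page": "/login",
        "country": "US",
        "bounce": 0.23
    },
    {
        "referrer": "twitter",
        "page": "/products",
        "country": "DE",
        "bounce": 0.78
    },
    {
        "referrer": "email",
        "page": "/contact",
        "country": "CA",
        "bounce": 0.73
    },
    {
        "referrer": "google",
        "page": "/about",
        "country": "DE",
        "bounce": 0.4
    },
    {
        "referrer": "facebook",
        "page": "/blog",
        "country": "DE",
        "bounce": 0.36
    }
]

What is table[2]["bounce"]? 0.78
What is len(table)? 6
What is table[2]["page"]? "/products"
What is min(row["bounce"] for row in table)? 0.23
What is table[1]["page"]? "/login"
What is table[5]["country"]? "DE"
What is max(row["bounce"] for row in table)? 0.78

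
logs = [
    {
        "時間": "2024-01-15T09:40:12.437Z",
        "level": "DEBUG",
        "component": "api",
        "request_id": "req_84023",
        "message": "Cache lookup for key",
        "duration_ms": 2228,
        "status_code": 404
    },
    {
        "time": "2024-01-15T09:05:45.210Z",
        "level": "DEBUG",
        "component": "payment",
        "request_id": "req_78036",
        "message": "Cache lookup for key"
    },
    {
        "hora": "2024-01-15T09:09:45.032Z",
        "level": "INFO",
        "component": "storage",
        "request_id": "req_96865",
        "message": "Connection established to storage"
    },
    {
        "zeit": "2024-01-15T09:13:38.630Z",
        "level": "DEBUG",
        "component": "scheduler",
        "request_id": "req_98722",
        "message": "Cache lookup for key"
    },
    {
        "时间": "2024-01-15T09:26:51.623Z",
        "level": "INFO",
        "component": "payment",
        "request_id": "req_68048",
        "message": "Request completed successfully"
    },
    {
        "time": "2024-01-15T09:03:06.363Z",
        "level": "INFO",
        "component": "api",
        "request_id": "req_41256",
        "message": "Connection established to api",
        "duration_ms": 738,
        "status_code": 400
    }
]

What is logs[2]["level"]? "INFO"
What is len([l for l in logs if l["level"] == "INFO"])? 3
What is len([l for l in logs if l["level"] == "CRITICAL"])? 0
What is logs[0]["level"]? "DEBUG"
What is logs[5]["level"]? "INFO"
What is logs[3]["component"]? "scheduler"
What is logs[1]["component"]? "payment"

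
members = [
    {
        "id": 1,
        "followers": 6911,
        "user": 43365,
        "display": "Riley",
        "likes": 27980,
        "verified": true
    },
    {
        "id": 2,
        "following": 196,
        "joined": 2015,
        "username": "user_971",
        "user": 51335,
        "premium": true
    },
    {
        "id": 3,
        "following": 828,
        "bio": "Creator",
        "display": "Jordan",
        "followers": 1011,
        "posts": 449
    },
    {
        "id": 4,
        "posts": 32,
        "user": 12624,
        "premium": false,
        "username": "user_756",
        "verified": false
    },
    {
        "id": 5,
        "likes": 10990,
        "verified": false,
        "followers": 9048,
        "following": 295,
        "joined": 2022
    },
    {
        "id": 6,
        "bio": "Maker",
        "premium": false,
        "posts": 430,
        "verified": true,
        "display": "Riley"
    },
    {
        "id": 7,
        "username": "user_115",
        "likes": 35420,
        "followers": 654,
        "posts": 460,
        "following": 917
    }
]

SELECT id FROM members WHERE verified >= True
[1, 6]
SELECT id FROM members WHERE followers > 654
[1, 3, 5]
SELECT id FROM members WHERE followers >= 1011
[1, 3, 5]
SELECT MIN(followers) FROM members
654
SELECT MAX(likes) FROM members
35420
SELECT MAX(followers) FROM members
9048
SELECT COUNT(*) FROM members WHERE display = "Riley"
2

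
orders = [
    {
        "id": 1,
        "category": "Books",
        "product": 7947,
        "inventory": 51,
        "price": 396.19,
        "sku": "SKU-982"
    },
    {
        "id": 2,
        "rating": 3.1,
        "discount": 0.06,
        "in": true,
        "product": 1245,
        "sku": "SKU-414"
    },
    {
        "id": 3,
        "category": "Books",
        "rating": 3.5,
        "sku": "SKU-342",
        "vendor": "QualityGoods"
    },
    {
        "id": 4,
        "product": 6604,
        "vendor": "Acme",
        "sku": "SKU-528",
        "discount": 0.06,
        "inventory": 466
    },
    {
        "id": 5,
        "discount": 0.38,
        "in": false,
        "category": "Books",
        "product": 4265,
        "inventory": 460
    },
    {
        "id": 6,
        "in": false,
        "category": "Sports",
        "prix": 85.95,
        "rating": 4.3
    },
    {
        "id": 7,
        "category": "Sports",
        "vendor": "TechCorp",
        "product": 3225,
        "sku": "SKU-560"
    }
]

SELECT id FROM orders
[1, 2, 3, 4, 5, 6, 7]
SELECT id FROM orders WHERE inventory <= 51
[1]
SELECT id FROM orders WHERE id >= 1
[1, 2, 3, 4, 5, 6, 7]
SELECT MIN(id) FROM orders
1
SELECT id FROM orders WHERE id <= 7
[1, 2, 3, 4, 5, 6, 7]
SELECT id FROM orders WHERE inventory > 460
[4]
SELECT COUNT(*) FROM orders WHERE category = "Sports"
2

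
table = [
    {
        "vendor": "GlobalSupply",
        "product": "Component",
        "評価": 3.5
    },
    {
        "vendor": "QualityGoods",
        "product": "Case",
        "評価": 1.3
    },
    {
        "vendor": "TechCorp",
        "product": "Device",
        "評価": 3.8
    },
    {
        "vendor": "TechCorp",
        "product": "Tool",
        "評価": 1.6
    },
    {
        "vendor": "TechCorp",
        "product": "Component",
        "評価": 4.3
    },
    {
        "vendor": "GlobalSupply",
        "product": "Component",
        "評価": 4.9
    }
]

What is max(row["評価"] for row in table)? 4.9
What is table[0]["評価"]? 3.5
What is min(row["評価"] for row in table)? 1.3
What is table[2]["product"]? "Device"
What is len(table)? 6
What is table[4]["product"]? "Component"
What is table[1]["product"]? "Case"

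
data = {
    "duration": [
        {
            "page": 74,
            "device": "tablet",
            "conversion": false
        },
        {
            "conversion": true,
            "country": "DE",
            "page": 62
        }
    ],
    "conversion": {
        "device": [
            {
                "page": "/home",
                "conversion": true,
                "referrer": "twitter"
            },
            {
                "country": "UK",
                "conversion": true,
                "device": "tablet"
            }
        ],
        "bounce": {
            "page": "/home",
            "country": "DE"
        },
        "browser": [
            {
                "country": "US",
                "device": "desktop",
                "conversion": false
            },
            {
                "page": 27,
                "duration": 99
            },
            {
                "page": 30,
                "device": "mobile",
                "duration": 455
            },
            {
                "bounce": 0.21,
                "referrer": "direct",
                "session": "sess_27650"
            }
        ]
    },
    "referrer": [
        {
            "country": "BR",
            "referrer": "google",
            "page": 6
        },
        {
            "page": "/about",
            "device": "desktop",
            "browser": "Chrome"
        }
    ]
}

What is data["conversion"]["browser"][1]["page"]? 27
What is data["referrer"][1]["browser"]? "Chrome"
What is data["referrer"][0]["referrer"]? "google"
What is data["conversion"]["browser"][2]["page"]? 30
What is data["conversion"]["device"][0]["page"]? "/home"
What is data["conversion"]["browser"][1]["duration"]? 99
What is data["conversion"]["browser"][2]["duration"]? 455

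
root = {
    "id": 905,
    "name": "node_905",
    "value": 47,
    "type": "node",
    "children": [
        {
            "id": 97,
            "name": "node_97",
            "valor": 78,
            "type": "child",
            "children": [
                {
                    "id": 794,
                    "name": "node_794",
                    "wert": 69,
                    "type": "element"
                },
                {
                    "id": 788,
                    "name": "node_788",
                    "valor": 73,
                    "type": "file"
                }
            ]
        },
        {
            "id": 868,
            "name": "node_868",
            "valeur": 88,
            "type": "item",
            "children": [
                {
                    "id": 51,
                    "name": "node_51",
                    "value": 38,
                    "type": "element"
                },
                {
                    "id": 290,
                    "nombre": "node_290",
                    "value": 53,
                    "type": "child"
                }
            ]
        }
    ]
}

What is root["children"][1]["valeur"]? 88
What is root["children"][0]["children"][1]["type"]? "file"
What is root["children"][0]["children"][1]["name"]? "node_788"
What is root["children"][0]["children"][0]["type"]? "element"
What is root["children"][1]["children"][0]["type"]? "element"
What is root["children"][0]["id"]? 97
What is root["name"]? "node_905"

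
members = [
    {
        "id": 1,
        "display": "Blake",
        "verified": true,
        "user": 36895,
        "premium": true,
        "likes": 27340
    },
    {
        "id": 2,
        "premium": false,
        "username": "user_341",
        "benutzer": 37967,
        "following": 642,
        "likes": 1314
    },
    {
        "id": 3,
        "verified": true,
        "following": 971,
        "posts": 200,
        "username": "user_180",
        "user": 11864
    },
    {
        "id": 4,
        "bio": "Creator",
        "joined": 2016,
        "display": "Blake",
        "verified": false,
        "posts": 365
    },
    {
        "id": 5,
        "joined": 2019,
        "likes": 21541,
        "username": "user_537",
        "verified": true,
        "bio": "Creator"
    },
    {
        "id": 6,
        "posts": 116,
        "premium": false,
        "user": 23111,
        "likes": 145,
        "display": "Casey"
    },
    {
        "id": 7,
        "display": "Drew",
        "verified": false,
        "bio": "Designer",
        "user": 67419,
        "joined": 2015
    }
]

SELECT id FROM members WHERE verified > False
[1, 3, 5]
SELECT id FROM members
[1, 2, 3, 4, 5, 6, 7]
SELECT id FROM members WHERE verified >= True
[1, 3, 5]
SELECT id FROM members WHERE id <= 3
[1, 2, 3]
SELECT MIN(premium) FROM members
False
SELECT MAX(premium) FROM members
True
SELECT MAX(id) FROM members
7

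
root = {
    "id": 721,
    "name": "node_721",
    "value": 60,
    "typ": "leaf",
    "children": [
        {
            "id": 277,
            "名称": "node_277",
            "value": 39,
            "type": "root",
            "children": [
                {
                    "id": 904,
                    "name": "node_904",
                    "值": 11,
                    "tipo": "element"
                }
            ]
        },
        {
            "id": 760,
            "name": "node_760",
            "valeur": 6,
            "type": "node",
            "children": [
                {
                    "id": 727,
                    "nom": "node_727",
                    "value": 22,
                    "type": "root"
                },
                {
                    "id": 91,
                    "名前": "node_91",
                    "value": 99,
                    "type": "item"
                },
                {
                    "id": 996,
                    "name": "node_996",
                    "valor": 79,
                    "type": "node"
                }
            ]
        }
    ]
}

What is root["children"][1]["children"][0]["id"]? 727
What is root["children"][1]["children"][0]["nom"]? "node_727"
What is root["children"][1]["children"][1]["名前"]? "node_91"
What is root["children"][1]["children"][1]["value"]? 99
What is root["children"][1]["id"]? 760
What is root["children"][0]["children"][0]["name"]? "node_904"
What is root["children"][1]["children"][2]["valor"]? 79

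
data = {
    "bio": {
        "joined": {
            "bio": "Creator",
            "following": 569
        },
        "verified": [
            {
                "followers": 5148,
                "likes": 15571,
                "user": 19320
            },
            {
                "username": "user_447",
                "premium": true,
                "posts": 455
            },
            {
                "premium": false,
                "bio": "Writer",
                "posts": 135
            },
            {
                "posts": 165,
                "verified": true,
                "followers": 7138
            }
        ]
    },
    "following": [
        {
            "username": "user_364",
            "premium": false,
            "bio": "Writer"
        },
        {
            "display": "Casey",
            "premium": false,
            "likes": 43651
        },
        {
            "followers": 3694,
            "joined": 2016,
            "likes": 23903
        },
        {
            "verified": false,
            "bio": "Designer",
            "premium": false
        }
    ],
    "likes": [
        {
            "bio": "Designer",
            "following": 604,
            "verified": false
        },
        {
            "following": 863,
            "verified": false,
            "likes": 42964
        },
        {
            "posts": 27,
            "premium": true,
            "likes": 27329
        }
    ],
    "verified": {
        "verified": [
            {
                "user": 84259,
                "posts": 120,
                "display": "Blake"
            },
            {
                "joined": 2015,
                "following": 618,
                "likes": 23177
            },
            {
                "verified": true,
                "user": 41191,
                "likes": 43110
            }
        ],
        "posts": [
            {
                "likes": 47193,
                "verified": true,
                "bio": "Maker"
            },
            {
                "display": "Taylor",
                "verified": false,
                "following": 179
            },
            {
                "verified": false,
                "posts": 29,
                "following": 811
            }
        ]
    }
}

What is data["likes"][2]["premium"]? True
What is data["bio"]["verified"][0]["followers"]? 5148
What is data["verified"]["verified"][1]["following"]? 618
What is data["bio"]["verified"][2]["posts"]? 135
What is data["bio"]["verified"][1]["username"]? "user_447"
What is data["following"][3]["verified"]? False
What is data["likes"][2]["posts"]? 27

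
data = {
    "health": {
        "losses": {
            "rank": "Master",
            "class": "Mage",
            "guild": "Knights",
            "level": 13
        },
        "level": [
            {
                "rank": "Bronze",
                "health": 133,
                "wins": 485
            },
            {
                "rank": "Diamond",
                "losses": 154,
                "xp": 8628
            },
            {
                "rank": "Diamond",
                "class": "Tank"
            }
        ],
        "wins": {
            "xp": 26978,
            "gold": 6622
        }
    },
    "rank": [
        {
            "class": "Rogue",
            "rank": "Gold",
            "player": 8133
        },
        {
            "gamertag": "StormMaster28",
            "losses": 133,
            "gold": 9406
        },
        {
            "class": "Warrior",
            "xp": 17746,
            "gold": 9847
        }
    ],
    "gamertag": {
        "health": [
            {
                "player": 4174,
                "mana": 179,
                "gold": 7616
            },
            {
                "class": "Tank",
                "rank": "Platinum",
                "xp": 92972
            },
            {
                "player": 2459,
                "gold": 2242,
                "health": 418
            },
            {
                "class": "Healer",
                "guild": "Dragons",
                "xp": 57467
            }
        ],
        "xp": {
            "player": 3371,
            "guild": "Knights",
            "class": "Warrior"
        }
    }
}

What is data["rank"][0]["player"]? 8133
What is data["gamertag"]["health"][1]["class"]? "Tank"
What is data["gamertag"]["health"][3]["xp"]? 57467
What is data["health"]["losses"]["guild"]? "Knights"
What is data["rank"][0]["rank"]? "Gold"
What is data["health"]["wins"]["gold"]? 6622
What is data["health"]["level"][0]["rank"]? "Bronze"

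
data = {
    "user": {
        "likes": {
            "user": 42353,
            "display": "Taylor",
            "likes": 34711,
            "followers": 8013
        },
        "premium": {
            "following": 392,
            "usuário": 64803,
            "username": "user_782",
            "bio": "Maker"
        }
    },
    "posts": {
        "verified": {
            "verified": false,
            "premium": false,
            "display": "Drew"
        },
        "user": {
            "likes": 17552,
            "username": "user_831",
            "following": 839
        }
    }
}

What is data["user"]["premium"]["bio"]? "Maker"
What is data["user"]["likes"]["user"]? 42353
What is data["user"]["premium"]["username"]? "user_782"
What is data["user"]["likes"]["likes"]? 34711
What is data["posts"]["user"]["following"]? 839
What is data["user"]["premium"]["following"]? 392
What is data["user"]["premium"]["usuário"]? 64803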